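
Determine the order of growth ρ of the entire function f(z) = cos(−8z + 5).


cos(w) is a linear combination of e^{iw} and e^{−iw} (or e^w, e^{−w} in the hyperbolic case), so |cos(w)| ≤ e^{|w|}. With w = −8z + 5, |w| ≤ 8|z| + 5 = 8r + 5 on |z| = r, giving M(r) ≤ e^{8r + 5}, so ρ ≤ 1. On a suitable ray (z = it for sin/cos; z = t for sinh/cosh, t real → ∞), |cos(−8z + 5)| grows like e^{8|t|}/2, so ρ ≥ 1. Hence ρ = 1.
Therefore ρ = 1.

Order ρ = 1.


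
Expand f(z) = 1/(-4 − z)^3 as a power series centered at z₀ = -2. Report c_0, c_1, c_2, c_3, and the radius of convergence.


Let w = z − z₀, so z = z₀ + w.
Then -4 − z = -4 − (z₀ + w) = (-4 − z₀) − w = -2 − w.
f(z) = 1/(-2 − w)^3 = (1/(-2)^3) · (1 − w/(-2))^{−3}.
By the binomial series (1−u)^{−3} = Σ_{n≥0} C(n+2, 2) u^n for |u|<1, with u = w/(-2):
  c_n = C(n+2, 2) / (-2)^(n+3).
  c_0 = 1/(-2)^3 = -1/8.
  c_1 = 3/(-2)^4 = 3/16.
  c_2 = 6/(-2)^5 = -3/16.
  c_3 = 10/(-2)^6 = 5/32.
The series is valid for |w/d| < 1, i.e. |z − z₀| < |d|.
Radius of convergence: R = |-4 − z₀| = |-2| = 2 (distance from z₀ to the singularity z = -4).

c_0 = -1/8, c_1 = 3/16, c_2 = -3/16, c_3 = 5/32; R = 2.


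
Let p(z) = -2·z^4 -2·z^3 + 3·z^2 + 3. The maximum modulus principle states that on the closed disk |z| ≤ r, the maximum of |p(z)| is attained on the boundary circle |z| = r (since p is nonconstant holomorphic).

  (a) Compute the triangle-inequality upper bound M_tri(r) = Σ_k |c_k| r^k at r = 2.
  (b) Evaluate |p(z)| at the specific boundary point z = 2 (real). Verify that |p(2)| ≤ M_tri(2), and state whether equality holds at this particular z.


Coefficients: c_0 = 3, c_1 = 0, c_2 = 3, c_3 = -2, c_4 = -2. Radius r = 2.
Part (a). Triangle bound: M_tri(r) = Σ_k |c_k| r^k
  = |3|·2^0 + |0|·2^1 + |3|·2^2 + |-2|·2^3 + |-2|·2^4
  = 3 + 0 + 12 + 16 + 32 = 63.
This bounds M(r) := max_{|z|=r} |p(z)| from above; equality holds iff all terms c_k z^k can be made to align in phase at a single z on |z|=r.
Part (b). At z = 2 (real, on the circle |z| = r):
  p(2) = (3)·2^0 + (0)·2^1 + (3)·2^2 + (-2)·2^3 + (-2)·2^4 = -33.
  |p(2)| = 33.
Check: |p(2)| = 33 ≤ 63 = M_tri(2). ✓ Equality does not hold at z = 2 (the coefficients have mixed signs, so the terms do not all align in phase there).

M_tri(2) = 63; |p(2)| = 33; equality at z=2: no.


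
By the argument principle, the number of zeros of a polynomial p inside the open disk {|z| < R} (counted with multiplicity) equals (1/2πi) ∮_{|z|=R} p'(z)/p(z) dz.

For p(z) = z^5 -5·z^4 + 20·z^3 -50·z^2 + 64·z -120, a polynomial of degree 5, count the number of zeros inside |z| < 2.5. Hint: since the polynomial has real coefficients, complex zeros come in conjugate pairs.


The zeros of p are: 3, (0 + 2i), (0 - 2i), (1 + 3i), (1 - 3i).
Their magnitudes are: 3, 2, 2, 3.162, 3.162.
Zeros with |z| < R = 2.5: (0 + 2i), (0 - 2i).
Count = 2.
By the argument principle, (1/2πi) ∮_{|z|=R} p'(z)/p(z) dz equals exactly this count.

Number of zeros inside |z| < 2.5: 2.


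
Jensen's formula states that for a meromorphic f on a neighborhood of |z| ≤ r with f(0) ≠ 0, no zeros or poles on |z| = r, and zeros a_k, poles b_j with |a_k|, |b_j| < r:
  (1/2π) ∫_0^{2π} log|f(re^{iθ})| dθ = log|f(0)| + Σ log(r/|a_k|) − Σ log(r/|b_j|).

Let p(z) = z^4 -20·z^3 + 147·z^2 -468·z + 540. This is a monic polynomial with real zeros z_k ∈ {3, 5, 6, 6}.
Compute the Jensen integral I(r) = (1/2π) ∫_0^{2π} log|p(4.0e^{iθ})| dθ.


Zeros: 3, 5, 6, 6; r = 4.0.
Inside |z| < r: 3. Outside (|z| ≥ r): 5, 6, 6.
p(0) = 540, so log|p(0)| = log(540) = 6.2916.
Apply Jensen: I(r) = log|p(0)| + Σ_k log(r/|z_k|), summed over zeros inside |z| < r.
  log(r/|z_k|) for z_k = 3: log(4.0/3) = 0.2877
  Outside zeros (5, 6, 6) contribute nothing to the Jensen sum.
Sum over inside zeros: 0.2877.
I(r) = log|p(0)| + (inside sum) = 6.2916 + 0.2877 = 6.5793.
Note: since some zeros are outside |z| ≤ r, the simplified n·log(r) form does NOT apply — only the inside zeros contribute.

I(r) ≈ 6.5793.


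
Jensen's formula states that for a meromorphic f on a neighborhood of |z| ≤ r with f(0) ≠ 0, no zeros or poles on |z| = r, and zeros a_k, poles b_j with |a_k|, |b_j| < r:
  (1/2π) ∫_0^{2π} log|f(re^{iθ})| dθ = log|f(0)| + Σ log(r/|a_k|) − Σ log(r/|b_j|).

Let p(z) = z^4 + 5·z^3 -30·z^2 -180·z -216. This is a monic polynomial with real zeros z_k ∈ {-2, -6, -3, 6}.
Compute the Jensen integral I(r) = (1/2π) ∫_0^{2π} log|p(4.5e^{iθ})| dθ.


Zeros: -6, -3, -2, 6; r = 4.5.
Inside |z| < r: -3, -2. Outside (|z| ≥ r): -6, 6.
p(0) = -216, so log|p(0)| = log(216) = 5.3753.
Apply Jensen: I(r) = log|p(0)| + Σ_k log(r/|z_k|), summed over zeros inside |z| < r.
  log(r/|z_k|) for z_k = -2: log(4.5/2) = 0.8109
  log(r/|z_k|) for z_k = -3: log(4.5/3) = 0.4055
  Outside zeros (-6, 6) contribute nothing to the Jensen sum.
Sum over inside zeros: 1.2164.
I(r) = log|p(0)| + (inside sum) = 5.3753 + 1.2164 = 6.5917.
Note: since some zeros are outside |z| ≤ r, the simplified n·log(r) form does NOT apply — only the inside zeros contribute.

I(r) ≈ 6.5917.


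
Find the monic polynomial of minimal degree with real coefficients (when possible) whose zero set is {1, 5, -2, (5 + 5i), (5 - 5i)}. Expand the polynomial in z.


The polynomial is p(z) = ∏_{α ∈ S} (z − α), where S = {1, 5, -2, (5 + 5i), (5 - 5i)}.
Expanding the product yields: p(z) = z^5 -14·z^4 + 83·z^3 -120·z^2 -450·z + 500.
Note conjugate pairs combine to real quadratics: (z − (5+5i))(z − (5−5i)) = z² − 10z + 50.
The resulting polynomial has degree 5 and real coefficients as required.

p(z) = z^5 -14·z^4 + 83·z^3 -120·z^2 -450·z + 500.


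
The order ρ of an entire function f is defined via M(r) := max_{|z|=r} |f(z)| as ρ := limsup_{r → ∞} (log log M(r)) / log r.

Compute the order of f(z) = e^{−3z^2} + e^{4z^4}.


Each summand is entire of order 2 and 4 respectively (as in the single-exponential case). The order of a sum is at most the max of the orders, so ρ ≤ 4. For the lower bound: on |z|=r choose arg z so that 4z^4 is real positive; then |e^{4z^4}| = e^{4r^4} while |e^{-3z^2}| ≤ e^{3r^2} = o(e^{4r^4}). So |f| ≥ e^{4r^4}(1 − o(1)) and ρ ≥ 4. Hence ρ = max(2, 4) = 4.
Therefore ρ = 4.

Order ρ = 4.


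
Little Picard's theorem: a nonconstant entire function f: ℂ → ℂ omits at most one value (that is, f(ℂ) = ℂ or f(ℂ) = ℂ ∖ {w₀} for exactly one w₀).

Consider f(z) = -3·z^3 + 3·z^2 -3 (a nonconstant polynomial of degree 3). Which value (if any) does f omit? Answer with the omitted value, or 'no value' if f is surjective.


Little Picard bounds the complement of f(ℂ) to at most one point.
For every w ∈ ℂ, the equation p(z) − w = 0 is a nonconstant polynomial in z and hence has at least one root by the fundamental theorem of algebra. So p is surjective onto ℂ, omitting no value.

Omitted value: no value.


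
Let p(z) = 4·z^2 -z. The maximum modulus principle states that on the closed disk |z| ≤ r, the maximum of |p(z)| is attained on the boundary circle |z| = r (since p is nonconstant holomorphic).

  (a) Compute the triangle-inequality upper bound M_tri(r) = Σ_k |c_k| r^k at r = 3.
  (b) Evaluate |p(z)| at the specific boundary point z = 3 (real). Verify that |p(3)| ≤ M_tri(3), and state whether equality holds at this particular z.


Coefficients: c_0 = 0, c_1 = -1, c_2 = 4. Radius r = 3.
Part (a). Triangle bound: M_tri(r) = Σ_k |c_k| r^k
  = |0|·3^0 + |-1|·3^1 + |4|·3^2
  = 0 + 3 + 36 = 39.
This bounds M(r) := max_{|z|=r} |p(z)| from above; equality holds iff all terms c_k z^k can be made to align in phase at a single z on |z|=r.
Part (b). At z = 3 (real, on the circle |z| = r):
  p(3) = (0)·3^0 + (-1)·3^1 + (4)·3^2 = 33.
  |p(3)| = 33.
Check: |p(3)| = 33 ≤ 39 = M_tri(3). ✓ Equality does not hold at z = 3 (the coefficients have mixed signs, so the terms do not all align in phase there).

M_tri(3) = 39; |p(3)| = 33; equality at z=3: no.


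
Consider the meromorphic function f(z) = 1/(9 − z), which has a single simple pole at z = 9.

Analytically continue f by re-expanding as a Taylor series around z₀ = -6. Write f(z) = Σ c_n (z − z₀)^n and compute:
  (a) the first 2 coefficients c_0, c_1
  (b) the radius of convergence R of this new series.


Let w = z − z₀, so z = z₀ + w.
Then 9 − z = 9 − (z₀ + w) = (9 − z₀) − w = 15 − w.
f(z) = 1/(15 − w) = (1/(15)) · 1/(1 − w/(15)) = Σ_{n≥0} w^n / (15)^(n+1).
So c_n = 1/(15)^(n+1):
  c_0 = 1/(15)^1 = 1/15.
  c_1 = 1/(15)^2 = 1/225.
The series is valid for |w/d| < 1, i.e. |z − z₀| < |d|.
Radius of convergence: R = |9 − z₀| = |15| = 15 (distance from z₀ to the singularity z = 9).

c_0 = 1/15, c_1 = 1/225; R = 15.


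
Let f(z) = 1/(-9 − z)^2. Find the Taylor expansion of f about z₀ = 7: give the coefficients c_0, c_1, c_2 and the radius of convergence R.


Let w = z − z₀, so z = z₀ + w.
Then -9 − z = -9 − (z₀ + w) = (-9 − z₀) − w = -16 − w.
f(z) = 1/(-16 − w)^2 = (1/(-16)^2) · (1 − w/(-16))^{−2}.
By the binomial series (1−u)^{−2} = Σ_{n≥0} C(n+1, 1) u^n for |u|<1, with u = w/(-16):
  c_n = C(n+1, 1) / (-16)^(n+2).
  c_0 = 1/(-16)^2 = 1/256.
  c_1 = 2/(-16)^3 = -1/2048.
  c_2 = 3/(-16)^4 = 3/65536.
The series is valid for |w/d| < 1, i.e. |z − z₀| < |d|.
Radius of convergence: R = |-9 − z₀| = |-16| = 16 (distance from z₀ to the singularity z = -9).

c_0 = 1/256, c_1 = -1/2048, c_2 = 3/65536; R = 16.


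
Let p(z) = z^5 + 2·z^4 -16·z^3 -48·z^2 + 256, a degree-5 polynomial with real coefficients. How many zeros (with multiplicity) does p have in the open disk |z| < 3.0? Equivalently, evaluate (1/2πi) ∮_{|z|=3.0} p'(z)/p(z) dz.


The zeros of p are: (-2 + 2i), (-2 - 2i), 2, -4, 4.
Their magnitudes are: 2.828, 2.828, 2, 4, 4.
Zeros with |z| < R = 3.0: (-2 + 2i), (-2 - 2i), 2.
Count = 3.
By the argument principle, (1/2πi) ∮_{|z|=R} p'(z)/p(z) dz equals exactly this count.

Number of zeros inside |z| < 3.0: 3.


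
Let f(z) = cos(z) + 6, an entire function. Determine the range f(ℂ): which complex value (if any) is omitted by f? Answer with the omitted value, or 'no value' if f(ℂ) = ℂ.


Little Picard bounds the complement of f(ℂ) to at most one point.
cos is entire and surjective onto ℂ: for every w ∈ ℂ, cos(ζ) = w has a solution ζ ∈ ℂ (e.g., via the complex inverse arccos). With ζ = z this gives z = ζ/(1). Then 1·cos(z) takes every value in 1·ℂ = ℂ, and adding 6 is a bijection of ℂ. So f is surjective and omits no value. (Note: only on the real line is cos bounded by [−1, 1].)

Omitted value: no value.


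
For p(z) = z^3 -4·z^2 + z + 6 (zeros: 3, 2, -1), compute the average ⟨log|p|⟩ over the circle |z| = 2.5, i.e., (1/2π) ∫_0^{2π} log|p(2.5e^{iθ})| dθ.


Zeros: -1, 2, 3; r = 2.5.
Inside |z| < r: -1, 2. Outside (|z| ≥ r): 3.
p(0) = 6, so log|p(0)| = log(6) = 1.7918.
Apply Jensen: I(r) = log|p(0)| + Σ_k log(r/|z_k|), summed over zeros inside |z| < r.
  log(r/|z_k|) for z_k = 2: log(2.5/2) = 0.2231
  log(r/|z_k|) for z_k = -1: log(2.5/1) = 0.9163
  Outside zeros (3) contribute nothing to the Jensen sum.
Sum over inside zeros: 1.1394.
I(r) = log|p(0)| + (inside sum) = 1.7918 + 1.1394 = 2.9312.
Note: since some zeros are outside |z| ≤ r, the simplified n·log(r) form does NOT apply — only the inside zeros contribute.

I(r) ≈ 2.9312.


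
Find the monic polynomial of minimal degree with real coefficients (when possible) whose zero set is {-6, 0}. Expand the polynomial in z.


The polynomial is p(z) = ∏_{α ∈ S} (z − α), where S = {-6, 0}.
Expanding the product yields: p(z) = z^2 + 6·z.
The resulting polynomial has degree 2 and real coefficients as required.

p(z) = z^2 + 6·z.


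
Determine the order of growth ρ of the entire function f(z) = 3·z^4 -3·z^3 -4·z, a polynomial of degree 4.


|f(z)| ≤ Σ|c_k|·r^k = O(r^4) as r → ∞. Polynomial growth is O(e^{r^ε}) for every ε > 0 (since r^4/e^{r^ε} → 0), so ρ ≤ ε for all ε > 0, i.e. ρ = 0. Every nonconstant polynomial has order 0.
Therefore ρ = 0.

Order ρ = 0.


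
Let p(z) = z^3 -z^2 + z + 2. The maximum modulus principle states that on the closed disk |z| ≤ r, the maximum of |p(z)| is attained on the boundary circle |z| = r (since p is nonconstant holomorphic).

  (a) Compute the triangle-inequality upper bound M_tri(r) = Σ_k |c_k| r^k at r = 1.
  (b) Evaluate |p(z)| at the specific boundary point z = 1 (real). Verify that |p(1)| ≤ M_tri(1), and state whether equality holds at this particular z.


Coefficients: c_0 = 2, c_1 = 1, c_2 = -1, c_3 = 1. Radius r = 1.
Part (a). Triangle bound: M_tri(r) = Σ_k |c_k| r^k
  = |2|·1^0 + |1|·1^1 + |-1|·1^2 + |1|·1^3
  = 2 + 1 + 1 + 1 = 5.
This bounds M(r) := max_{|z|=r} |p(z)| from above; equality holds iff all terms c_k z^k can be made to align in phase at a single z on |z|=r.
Part (b). At z = 1 (real, on the circle |z| = r):
  p(1) = (2)·1^0 + (1)·1^1 + (-1)·1^2 + (1)·1^3 = 3.
  |p(1)| = 3.
Check: |p(1)| = 3 ≤ 5 = M_tri(1). ✓ Equality does not hold at z = 1 (the coefficients have mixed signs, so the terms do not all align in phase there).

M_tri(1) = 5; |p(1)| = 3; equality at z=1: no.


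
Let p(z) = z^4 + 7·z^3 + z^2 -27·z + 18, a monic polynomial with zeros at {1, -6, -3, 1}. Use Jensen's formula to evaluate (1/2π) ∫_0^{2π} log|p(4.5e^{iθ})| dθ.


Zeros: -6, -3, 1, 1; r = 4.5.
Inside |z| < r: -3, 1, 1. Outside (|z| ≥ r): -6.
p(0) = 18, so log|p(0)| = log(18) = 2.8904.
Apply Jensen: I(r) = log|p(0)| + Σ_k log(r/|z_k|), summed over zeros inside |z| < r.
  log(r/|z_k|) for z_k = 1: log(4.5/1) = 1.5041
  log(r/|z_k|) for z_k = -3: log(4.5/3) = 0.4055
  log(r/|z_k|) for z_k = 1: log(4.5/1) = 1.5041
  Outside zeros (-6) contribute nothing to the Jensen sum.
Sum over inside zeros: 3.4136.
I(r) = log|p(0)| + (inside sum) = 2.8904 + 3.4136 = 6.3040.
Note: since some zeros are outside |z| ≤ r, the simplified n·log(r) form does NOT apply — only the inside zeros contribute.

I(r) ≈ 6.3040.


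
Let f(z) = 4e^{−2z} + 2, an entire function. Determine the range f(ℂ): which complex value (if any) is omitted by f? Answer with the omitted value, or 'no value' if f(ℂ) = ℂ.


Little Picard bounds the complement of f(ℂ) to at most one point.
e^{−2z} is never zero on ℂ, so 4·e^{−2z} takes every value in ℂ ∖ {0}. Adding 2 shifts the range to ℂ ∖ {2}. Thus f omits exactly the value 2.

Omitted value: 2.


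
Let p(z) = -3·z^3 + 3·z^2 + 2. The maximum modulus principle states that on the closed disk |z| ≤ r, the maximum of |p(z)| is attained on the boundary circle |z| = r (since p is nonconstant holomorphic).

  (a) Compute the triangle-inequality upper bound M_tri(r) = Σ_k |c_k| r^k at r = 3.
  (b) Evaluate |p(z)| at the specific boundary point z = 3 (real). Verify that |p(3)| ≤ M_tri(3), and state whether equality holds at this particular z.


Coefficients: c_0 = 2, c_1 = 0, c_2 = 3, c_3 = -3. Radius r = 3.
Part (a). Triangle bound: M_tri(r) = Σ_k |c_k| r^k
  = |2|·3^0 + |0|·3^1 + |3|·3^2 + |-3|·3^3
  = 2 + 0 + 27 + 81 = 110.
This bounds M(r) := max_{|z|=r} |p(z)| from above; equality holds iff all terms c_k z^k can be made to align in phase at a single z on |z|=r.
Part (b). At z = 3 (real, on the circle |z| = r):
  p(3) = (2)·3^0 + (0)·3^1 + (3)·3^2 + (-3)·3^3 = -52.
  |p(3)| = 52.
Check: |p(3)| = 52 ≤ 110 = M_tri(3). ✓ Equality does not hold at z = 3 (the coefficients have mixed signs, so the terms do not all align in phase there).

M_tri(3) = 110; |p(3)| = 52; equality at z=3: no.


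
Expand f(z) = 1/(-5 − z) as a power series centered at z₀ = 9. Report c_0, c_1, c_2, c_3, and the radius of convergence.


Let w = z − z₀, so z = z₀ + w.
Then -5 − z = -5 − (z₀ + w) = (-5 − z₀) − w = -14 − w.
f(z) = 1/(-14 − w) = (1/(-14)) · 1/(1 − w/(-14)) = Σ_{n≥0} w^n / (-14)^(n+1).
So c_n = 1/(-14)^(n+1):
  c_0 = 1/(-14)^1 = -1/14.
  c_1 = 1/(-14)^2 = 1/196.
  c_2 = 1/(-14)^3 = -1/2744.
  c_3 = 1/(-14)^4 = 1/38416.
The series is valid for |w/d| < 1, i.e. |z − z₀| < |d|.
Radius of convergence: R = |-5 − z₀| = |-14| = 14 (distance from z₀ to the singularity z = -5).

c_0 = -1/14, c_1 = 1/196, c_2 = -1/2744, c_3 = 1/38416; R = 14.


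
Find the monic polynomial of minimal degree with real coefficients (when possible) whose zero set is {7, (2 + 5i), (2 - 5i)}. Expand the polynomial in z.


The polynomial is p(z) = ∏_{α ∈ S} (z − α), where S = {7, (2 + 5i), (2 - 5i)}.
Expanding the product yields: p(z) = z^3 -11·z^2 + 57·z -203.
Note conjugate pairs combine to real quadratics: (z − (2+5i))(z − (2−5i)) = z² − 4z + 29.
The resulting polynomial has degree 3 and real coefficients as required.

p(z) = z^3 -11·z^2 + 57·z -203.


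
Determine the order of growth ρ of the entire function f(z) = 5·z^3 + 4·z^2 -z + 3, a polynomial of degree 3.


|f(z)| ≤ Σ|c_k|·r^k = O(r^3) as r → ∞. Polynomial growth is O(e^{r^ε}) for every ε > 0 (since r^3/e^{r^ε} → 0), so ρ ≤ ε for all ε > 0, i.e. ρ = 0. Every nonconstant polynomial has order 0.
Therefore ρ = 0.

Order ρ = 0.


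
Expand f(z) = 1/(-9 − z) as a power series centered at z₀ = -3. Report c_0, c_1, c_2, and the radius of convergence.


Let w = z − z₀, so z = z₀ + w.
Then -9 − z = -9 − (z₀ + w) = (-9 − z₀) − w = -6 − w.
f(z) = 1/(-6 − w) = (1/(-6)) · 1/(1 − w/(-6)) = Σ_{n≥0} w^n / (-6)^(n+1).
So c_n = 1/(-6)^(n+1):
  c_0 = 1/(-6)^1 = -1/6.
  c_1 = 1/(-6)^2 = 1/36.
  c_2 = 1/(-6)^3 = -1/216.
The series is valid for |w/d| < 1, i.e. |z − z₀| < |d|.
Radius of convergence: R = |-9 − z₀| = |-6| = 6 (distance from z₀ to the singularity z = -9).

c_0 = -1/6, c_1 = 1/36, c_2 = -1/216; R = 6.


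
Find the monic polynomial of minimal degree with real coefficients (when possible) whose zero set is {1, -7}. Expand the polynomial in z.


The polynomial is p(z) = ∏_{α ∈ S} (z − α), where S = {1, -7}.
Expanding the product yields: p(z) = z^2 + 6·z -7.
The resulting polynomial has degree 2 and real coefficients as required.

p(z) = z^2 + 6·z -7.


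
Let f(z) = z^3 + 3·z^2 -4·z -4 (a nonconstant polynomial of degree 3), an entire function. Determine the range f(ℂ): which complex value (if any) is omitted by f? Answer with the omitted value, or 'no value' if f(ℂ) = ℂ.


Little Picard bounds the complement of f(ℂ) to at most one point.
For every w ∈ ℂ, the equation p(z) − w = 0 is a nonconstant polynomial in z and hence has at least one root by the fundamental theorem of algebra. So p is surjective onto ℂ, omitting no value.

Omitted value: no value.


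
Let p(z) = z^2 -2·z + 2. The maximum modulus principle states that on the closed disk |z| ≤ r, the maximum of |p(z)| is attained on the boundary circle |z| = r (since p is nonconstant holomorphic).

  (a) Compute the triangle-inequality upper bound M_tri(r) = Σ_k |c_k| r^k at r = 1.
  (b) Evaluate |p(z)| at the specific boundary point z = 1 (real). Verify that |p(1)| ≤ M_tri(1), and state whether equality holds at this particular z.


Coefficients: c_0 = 2, c_1 = -2, c_2 = 1. Radius r = 1.
Part (a). Triangle bound: M_tri(r) = Σ_k |c_k| r^k
  = |2|·1^0 + |-2|·1^1 + |1|·1^2
  = 2 + 2 + 1 = 5.
This bounds M(r) := max_{|z|=r} |p(z)| from above; equality holds iff all terms c_k z^k can be made to align in phase at a single z on |z|=r.
Part (b). At z = 1 (real, on the circle |z| = r):
  p(1) = (2)·1^0 + (-2)·1^1 + (1)·1^2 = 1.
  |p(1)| = 1.
Check: |p(1)| = 1 ≤ 5 = M_tri(1). ✓ Equality does not hold at z = 1 (the coefficients have mixed signs, so the terms do not all align in phase there).

M_tri(1) = 5; |p(1)| = 1; equality at z=1: no.


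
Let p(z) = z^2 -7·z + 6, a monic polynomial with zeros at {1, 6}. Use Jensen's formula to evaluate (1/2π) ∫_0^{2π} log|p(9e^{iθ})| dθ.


Zeros: 1, 6; r = 9.
Inside |z| < r: 1, 6. Outside (|z| ≥ r): ∅.
p(0) = 6, so log|p(0)| = log(6) = 1.7918.
Apply Jensen: I(r) = log|p(0)| + Σ_k log(r/|z_k|), summed over zeros inside |z| < r.
  log(r/|z_k|) for z_k = 1: log(9/1) = 2.1972
  log(r/|z_k|) for z_k = 6: log(9/6) = 0.4055
Sum over inside zeros: 2.6027.
I(r) = log|p(0)| + (inside sum) = 1.7918 + 2.6027 = 4.3944.
Closed form (all zeros inside, monic): I(r) = n·log(r) = 2·log(9) = 4.3944. ✓

I(r) ≈ 4.3944.


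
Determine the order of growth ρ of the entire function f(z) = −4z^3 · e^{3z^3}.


M(r) = max_{|z|=r} |-4|·|z|^3·|e^{3z^3}| = 4·r^3 · e^{3r^3} (the factors attain their maxima compatibly on |z|=r). Then log M(r) = log 4 + 3·log r + 3r^3, dominated by the last term, so log log M(r) ~ 3·log r. The polynomial factor -4z^3 contributes only a log r term and does not affect the order. ρ = 3.
Therefore ρ = 3.

Order ρ = 3.


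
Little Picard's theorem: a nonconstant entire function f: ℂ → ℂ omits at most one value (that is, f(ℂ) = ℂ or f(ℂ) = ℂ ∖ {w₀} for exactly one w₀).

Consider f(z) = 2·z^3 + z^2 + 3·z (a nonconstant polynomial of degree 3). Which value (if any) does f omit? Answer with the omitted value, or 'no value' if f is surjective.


Little Picard bounds the complement of f(ℂ) to at most one point.
For every w ∈ ℂ, the equation p(z) − w = 0 is a nonconstant polynomial in z and hence has at least one root by the fundamental theorem of algebra. So p is surjective onto ℂ, omitting no value.

Omitted value: no value.


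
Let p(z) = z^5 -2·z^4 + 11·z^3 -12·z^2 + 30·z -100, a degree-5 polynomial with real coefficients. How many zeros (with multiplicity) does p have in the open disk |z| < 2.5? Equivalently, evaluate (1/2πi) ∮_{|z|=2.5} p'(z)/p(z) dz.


The zeros of p are: (1 + 3i), (1 - 3i), 2, (-1 + 2i), (-1 - 2i).
Their magnitudes are: 3.162, 3.162, 2, 2.236, 2.236.
Zeros with |z| < R = 2.5: 2, (-1 + 2i), (-1 - 2i).
Count = 3.
By the argument principle, (1/2πi) ∮_{|z|=R} p'(z)/p(z) dz equals exactly this count.

Number of zeros inside |z| < 2.5: 3.


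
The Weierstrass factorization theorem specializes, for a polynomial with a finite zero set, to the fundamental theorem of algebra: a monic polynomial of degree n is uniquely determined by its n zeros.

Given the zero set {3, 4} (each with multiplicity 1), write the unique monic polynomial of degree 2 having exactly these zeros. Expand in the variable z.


The polynomial is p(z) = ∏_{α ∈ S} (z − α), where S = {3, 4}.
Expanding the product yields: p(z) = z^2 -7·z + 12.
The resulting polynomial has degree 2 and real coefficients as required.

p(z) = z^2 -7·z + 12.


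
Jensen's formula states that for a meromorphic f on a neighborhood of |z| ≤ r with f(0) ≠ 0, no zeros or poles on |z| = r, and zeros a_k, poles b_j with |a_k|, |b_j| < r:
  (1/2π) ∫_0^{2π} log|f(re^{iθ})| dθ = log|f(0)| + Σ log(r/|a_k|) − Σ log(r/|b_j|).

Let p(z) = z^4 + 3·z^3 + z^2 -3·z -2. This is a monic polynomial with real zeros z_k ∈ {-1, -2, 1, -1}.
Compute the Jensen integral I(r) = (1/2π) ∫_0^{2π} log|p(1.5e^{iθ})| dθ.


Zeros: -2, -1, -1, 1; r = 1.5.
Inside |z| < r: -1, -1, 1. Outside (|z| ≥ r): -2.
p(0) = -2, so log|p(0)| = log(2) = 0.6931.
Apply Jensen: I(r) = log|p(0)| + Σ_k log(r/|z_k|), summed over zeros inside |z| < r.
  log(r/|z_k|) for z_k = -1: log(1.5/1) = 0.4055
  log(r/|z_k|) for z_k = 1: log(1.5/1) = 0.4055
  log(r/|z_k|) for z_k = -1: log(1.5/1) = 0.4055
  Outside zeros (-2) contribute nothing to the Jensen sum.
Sum over inside zeros: 1.2164.
I(r) = log|p(0)| + (inside sum) = 0.6931 + 1.2164 = 1.9095.
Note: since some zeros are outside |z| ≤ r, the simplified n·log(r) form does NOT apply — only the inside zeros contribute.

I(r) ≈ 1.9095.


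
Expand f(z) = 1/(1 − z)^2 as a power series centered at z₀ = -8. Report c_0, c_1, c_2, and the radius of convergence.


Let w = z − z₀, so z = z₀ + w.
Then 1 − z = 1 − (z₀ + w) = (1 − z₀) − w = 9 − w.
f(z) = 1/(9 − w)^2 = (1/(9)^2) · (1 − w/(9))^{−2}.
By the binomial series (1−u)^{−2} = Σ_{n≥0} C(n+1, 1) u^n for |u|<1, with u = w/(9):
  c_n = C(n+1, 1) / (9)^(n+2).
  c_0 = 1/(9)^2 = 1/81.
  c_1 = 2/(9)^3 = 2/729.
  c_2 = 3/(9)^4 = 1/2187.
The series is valid for |w/d| < 1, i.e. |z − z₀| < |d|.
Radius of convergence: R = |1 − z₀| = |9| = 9 (distance from z₀ to the singularity z = 1).

c_0 = 1/81, c_1 = 2/729, c_2 = 1/2187; R = 9.


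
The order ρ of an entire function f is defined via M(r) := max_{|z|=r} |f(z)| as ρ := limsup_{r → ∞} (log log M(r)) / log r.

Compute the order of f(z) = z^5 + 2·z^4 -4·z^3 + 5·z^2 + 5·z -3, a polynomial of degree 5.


|f(z)| ≤ Σ|c_k|·r^k = O(r^5) as r → ∞. Polynomial growth is O(e^{r^ε}) for every ε > 0 (since r^5/e^{r^ε} → 0), so ρ ≤ ε for all ε > 0, i.e. ρ = 0. Every nonconstant polynomial has order 0.
Therefore ρ = 0.

Order ρ = 0.


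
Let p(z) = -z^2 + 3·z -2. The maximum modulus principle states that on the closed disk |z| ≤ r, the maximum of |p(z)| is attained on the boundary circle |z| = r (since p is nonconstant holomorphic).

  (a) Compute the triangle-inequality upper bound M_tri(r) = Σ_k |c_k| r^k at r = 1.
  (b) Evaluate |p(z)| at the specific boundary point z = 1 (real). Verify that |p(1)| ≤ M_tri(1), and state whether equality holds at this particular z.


Coefficients: c_0 = -2, c_1 = 3, c_2 = -1. Radius r = 1.
Part (a). Triangle bound: M_tri(r) = Σ_k |c_k| r^k
  = |-2|·1^0 + |3|·1^1 + |-1|·1^2
  = 2 + 3 + 1 = 6.
This bounds M(r) := max_{|z|=r} |p(z)| from above; equality holds iff all terms c_k z^k can be made to align in phase at a single z on |z|=r.
Part (b). At z = 1 (real, on the circle |z| = r):
  p(1) = (-2)·1^0 + (3)·1^1 + (-1)·1^2 = 0.
  |p(1)| = 0.
Check: |p(1)| = 0 ≤ 6 = M_tri(1). ✓ Equality does not hold at z = 1 (the coefficients have mixed signs, so the terms do not all align in phase there).

M_tri(1) = 6; |p(1)| = 0; equality at z=1: no.


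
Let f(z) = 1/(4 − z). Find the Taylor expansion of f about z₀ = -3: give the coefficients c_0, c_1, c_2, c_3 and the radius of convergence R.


Let w = z − z₀, so z = z₀ + w.
Then 4 − z = 4 − (z₀ + w) = (4 − z₀) − w = 7 − w.
f(z) = 1/(7 − w) = (1/(7)) · 1/(1 − w/(7)) = Σ_{n≥0} w^n / (7)^(n+1).
So c_n = 1/(7)^(n+1):
  c_0 = 1/(7)^1 = 1/7.
  c_1 = 1/(7)^2 = 1/49.
  c_2 = 1/(7)^3 = 1/343.
  c_3 = 1/(7)^4 = 1/2401.
The series is valid for |w/d| < 1, i.e. |z − z₀| < |d|.
Radius of convergence: R = |4 − z₀| = |7| = 7 (distance from z₀ to the singularity z = 4).

c_0 = 1/7, c_1 = 1/49, c_2 = 1/343, c_3 = 1/2401; R = 7.


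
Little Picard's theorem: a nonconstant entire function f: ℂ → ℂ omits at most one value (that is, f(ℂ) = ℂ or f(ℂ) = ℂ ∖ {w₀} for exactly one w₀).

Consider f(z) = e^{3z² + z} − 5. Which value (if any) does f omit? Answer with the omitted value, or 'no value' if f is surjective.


Little Picard bounds the complement of f(ℂ) to at most one point.
The exponent g(z) = 3z² + z is a nonconstant polynomial, hence surjective onto ℂ. So e^{g(z)} takes every value in {e^w : w ∈ ℂ} = ℂ ∖ {0}. Adding -5 shifts the range to ℂ ∖ {-5}. f omits exactly -5.

Omitted value: -5.


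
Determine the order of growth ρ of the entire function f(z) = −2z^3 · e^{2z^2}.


M(r) = max_{|z|=r} |-2|·|z|^3·|e^{2z^2}| = 2·r^3 · e^{2r^2} (the factors attain their maxima compatibly on |z|=r). Then log M(r) = log 2 + 3·log r + 2r^2, dominated by the last term, so log log M(r) ~ 2·log r. The polynomial factor -2z^3 contributes only a log r term and does not affect the order. ρ = 2.
Therefore ρ = 2.

Order ρ = 2.


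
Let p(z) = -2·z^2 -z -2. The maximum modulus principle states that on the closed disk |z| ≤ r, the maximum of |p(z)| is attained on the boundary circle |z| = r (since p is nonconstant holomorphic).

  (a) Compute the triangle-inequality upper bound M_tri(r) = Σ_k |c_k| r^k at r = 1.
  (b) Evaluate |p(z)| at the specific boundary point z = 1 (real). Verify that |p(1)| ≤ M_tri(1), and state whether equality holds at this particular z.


Coefficients: c_0 = -2, c_1 = -1, c_2 = -2. Radius r = 1.
Part (a). Triangle bound: M_tri(r) = Σ_k |c_k| r^k
  = |-2|·1^0 + |-1|·1^1 + |-2|·1^2
  = 2 + 1 + 2 = 5.
This bounds M(r) := max_{|z|=r} |p(z)| from above; equality holds iff all terms c_k z^k can be made to align in phase at a single z on |z|=r.
Part (b). At z = 1 (real, on the circle |z| = r):
  p(1) = (-2)·1^0 + (-1)·1^1 + (-2)·1^2 = -5.
  |p(1)| = 5.
Since all nonzero coefficients share the same sign, |p(1)| = 5 = M_tri(1); the triangle bound is attained at z = 1, so in fact M(r) = 5.

M_tri(1) = 5; |p(1)| = 5; equality at z=1: yes.


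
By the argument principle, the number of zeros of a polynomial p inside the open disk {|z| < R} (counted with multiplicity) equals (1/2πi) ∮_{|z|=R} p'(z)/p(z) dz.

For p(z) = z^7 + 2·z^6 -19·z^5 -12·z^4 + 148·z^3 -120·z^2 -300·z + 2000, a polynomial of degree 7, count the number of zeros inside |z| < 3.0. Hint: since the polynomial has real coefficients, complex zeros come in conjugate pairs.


The zeros of p are: (3 + 1i), (3 - 1i), -4, (1 + 2i), (1 - 2i), (-3 + 1i), (-3 - 1i).
Their magnitudes are: 3.162, 3.162, 4, 2.236, 2.236, 3.162, 3.162.
Zeros with |z| < R = 3.0: (1 + 2i), (1 - 2i).
Count = 2.
By the argument principle, (1/2πi) ∮_{|z|=R} p'(z)/p(z) dz equals exactly this count.

Number of zeros inside |z| < 3.0: 2.


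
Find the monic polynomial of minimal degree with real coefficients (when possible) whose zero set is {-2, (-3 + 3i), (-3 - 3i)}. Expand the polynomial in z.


The polynomial is p(z) = ∏_{α ∈ S} (z − α), where S = {-2, (-3 + 3i), (-3 - 3i)}.
Expanding the product yields: p(z) = z^3 + 8·z^2 + 30·z + 36.
Note conjugate pairs combine to real quadratics: (z − (-3+3i))(z − (-3−3i)) = z² + 6z + 18.
The resulting polynomial has degree 3 and real coefficients as required.

p(z) = z^3 + 8·z^2 + 30·z + 36.


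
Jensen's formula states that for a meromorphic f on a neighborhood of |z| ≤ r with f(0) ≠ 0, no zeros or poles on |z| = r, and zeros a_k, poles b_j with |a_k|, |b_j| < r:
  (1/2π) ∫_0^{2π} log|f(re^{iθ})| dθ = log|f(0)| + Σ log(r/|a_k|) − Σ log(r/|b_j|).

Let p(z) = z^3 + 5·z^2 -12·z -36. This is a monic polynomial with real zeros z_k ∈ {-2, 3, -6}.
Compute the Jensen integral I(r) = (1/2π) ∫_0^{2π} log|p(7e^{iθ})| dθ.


Zeros: -6, -2, 3; r = 7.
Inside |z| < r: -6, -2, 3. Outside (|z| ≥ r): ∅.
p(0) = -36, so log|p(0)| = log(36) = 3.5835.
Apply Jensen: I(r) = log|p(0)| + Σ_k log(r/|z_k|), summed over zeros inside |z| < r.
  log(r/|z_k|) for z_k = -2: log(7/2) = 1.2528
  log(r/|z_k|) for z_k = 3: log(7/3) = 0.8473
  log(r/|z_k|) for z_k = -6: log(7/6) = 0.1542
Sum over inside zeros: 2.2542.
I(r) = log|p(0)| + (inside sum) = 3.5835 + 2.2542 = 5.8377.
Closed form (all zeros inside, monic): I(r) = n·log(r) = 3·log(7) = 5.8377. ✓

I(r) ≈ 5.8377.


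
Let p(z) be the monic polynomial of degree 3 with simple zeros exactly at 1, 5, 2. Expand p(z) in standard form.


The polynomial is p(z) = ∏_{α ∈ S} (z − α), where S = {1, 5, 2}.
Expanding the product yields: p(z) = z^3 -8·z^2 + 17·z -10.
The resulting polynomial has degree 3 and real coefficients as required.

p(z) = z^3 -8·z^2 + 17·z -10.


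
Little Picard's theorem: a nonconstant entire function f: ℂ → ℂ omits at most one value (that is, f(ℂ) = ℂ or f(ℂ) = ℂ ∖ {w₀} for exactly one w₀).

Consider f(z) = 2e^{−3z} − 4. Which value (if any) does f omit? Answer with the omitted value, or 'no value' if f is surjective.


Little Picard bounds the complement of f(ℂ) to at most one point.
e^{−3z} is never zero on ℂ, so 2·e^{−3z} takes every value in ℂ ∖ {0}. Adding -4 shifts the range to ℂ ∖ {-4}. Thus f omits exactly the value -4.

Omitted value: -4.


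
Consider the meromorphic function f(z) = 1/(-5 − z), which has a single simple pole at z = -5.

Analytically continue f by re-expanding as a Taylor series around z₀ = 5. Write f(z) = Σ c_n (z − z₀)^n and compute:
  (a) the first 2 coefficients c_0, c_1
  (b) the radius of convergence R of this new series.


Let w = z − z₀, so z = z₀ + w.
Then -5 − z = -5 − (z₀ + w) = (-5 − z₀) − w = -10 − w.
f(z) = 1/(-10 − w) = (1/(-10)) · 1/(1 − w/(-10)) = Σ_{n≥0} w^n / (-10)^(n+1).
So c_n = 1/(-10)^(n+1):
  c_0 = 1/(-10)^1 = -1/10.
  c_1 = 1/(-10)^2 = 1/100.
The series is valid for |w/d| < 1, i.e. |z − z₀| < |d|.
Radius of convergence: R = |-5 − z₀| = |-10| = 10 (distance from z₀ to the singularity z = -5).

c_0 = -1/10, c_1 = 1/100; R = 10.


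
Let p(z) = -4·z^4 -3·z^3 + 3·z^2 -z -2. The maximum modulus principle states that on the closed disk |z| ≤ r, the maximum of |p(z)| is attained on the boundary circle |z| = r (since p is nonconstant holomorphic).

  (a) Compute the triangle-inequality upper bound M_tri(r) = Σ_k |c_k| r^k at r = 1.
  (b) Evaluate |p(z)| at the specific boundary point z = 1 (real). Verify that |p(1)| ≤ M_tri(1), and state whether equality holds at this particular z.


Coefficients: c_0 = -2, c_1 = -1, c_2 = 3, c_3 = -3, c_4 = -4. Radius r = 1.
Part (a). Triangle bound: M_tri(r) = Σ_k |c_k| r^k
  = |-2|·1^0 + |-1|·1^1 + |3|·1^2 + |-3|·1^3 + |-4|·1^4
  = 2 + 1 + 3 + 3 + 4 = 13.
This bounds M(r) := max_{|z|=r} |p(z)| from above; equality holds iff all terms c_k z^k can be made to align in phase at a single z on |z|=r.
Part (b). At z = 1 (real, on the circle |z| = r):
  p(1) = (-2)·1^0 + (-1)·1^1 + (3)·1^2 + (-3)·1^3 + (-4)·1^4 = -7.
  |p(1)| = 7.
Check: |p(1)| = 7 ≤ 13 = M_tri(1). ✓ Equality does not hold at z = 1 (the coefficients have mixed signs, so the terms do not all align in phase there).

M_tri(1) = 13; |p(1)| = 7; equality at z=1: no.


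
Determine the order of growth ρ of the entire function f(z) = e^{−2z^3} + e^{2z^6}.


Each summand is entire of order 3 and 6 respectively (as in the single-exponential case). The order of a sum is at most the max of the orders, so ρ ≤ 6. For the lower bound: on |z|=r choose arg z so that 2z^6 is real positive; then |e^{2z^6}| = e^{2r^6} while |e^{-2z^3}| ≤ e^{2r^3} = o(e^{2r^6}). So |f| ≥ e^{2r^6}(1 − o(1)) and ρ ≥ 6. Hence ρ = max(3, 6) = 6.
Therefore ρ = 6.

Order ρ = 6.


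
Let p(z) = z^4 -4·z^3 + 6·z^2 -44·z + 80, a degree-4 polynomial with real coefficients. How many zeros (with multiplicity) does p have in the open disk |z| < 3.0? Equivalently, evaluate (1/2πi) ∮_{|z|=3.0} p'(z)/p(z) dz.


The zeros of p are: (-1 + 3i), (-1 - 3i), 4, 2.
Their magnitudes are: 3.162, 3.162, 4, 2.
Zeros with |z| < R = 3.0: 2.
Count = 1.
By the argument principle, (1/2πi) ∮_{|z|=R} p'(z)/p(z) dz equals exactly this count.

Number of zeros inside |z| < 3.0: 1.


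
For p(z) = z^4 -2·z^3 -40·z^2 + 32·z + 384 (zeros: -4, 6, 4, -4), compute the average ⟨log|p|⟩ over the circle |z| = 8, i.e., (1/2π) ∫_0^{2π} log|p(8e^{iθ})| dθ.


Zeros: -4, -4, 4, 6; r = 8.
Inside |z| < r: -4, -4, 4, 6. Outside (|z| ≥ r): ∅.
p(0) = 384, so log|p(0)| = log(384) = 5.9506.
Apply Jensen: I(r) = log|p(0)| + Σ_k log(r/|z_k|), summed over zeros inside |z| < r.
  log(r/|z_k|) for z_k = -4: log(8/4) = 0.6931
  log(r/|z_k|) for z_k = 6: log(8/6) = 0.2877
  log(r/|z_k|) for z_k = 4: log(8/4) = 0.6931
  log(r/|z_k|) for z_k = -4: log(8/4) = 0.6931
Sum over inside zeros: 2.3671.
I(r) = log|p(0)| + (inside sum) = 5.9506 + 2.3671 = 8.3178.
Closed form (all zeros inside, monic): I(r) = n·log(r) = 4·log(8) = 8.3178. ✓

I(r) ≈ 8.3178.


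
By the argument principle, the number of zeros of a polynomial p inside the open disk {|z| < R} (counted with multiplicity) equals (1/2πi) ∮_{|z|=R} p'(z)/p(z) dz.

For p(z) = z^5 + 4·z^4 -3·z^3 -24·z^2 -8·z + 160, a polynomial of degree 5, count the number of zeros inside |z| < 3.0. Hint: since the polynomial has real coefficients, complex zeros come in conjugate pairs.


The zeros of p are: -4, (-2 + 2i), (-2 - 2i), (2 + 1i), (2 - 1i).
Their magnitudes are: 4, 2.828, 2.828, 2.236, 2.236.
Zeros with |z| < R = 3.0: (-2 + 2i), (-2 - 2i), (2 + 1i), (2 - 1i).
Count = 4.
By the argument principle, (1/2πi) ∮_{|z|=R} p'(z)/p(z) dz equals exactly this count.

Number of zeros inside |z| < 3.0: 4.


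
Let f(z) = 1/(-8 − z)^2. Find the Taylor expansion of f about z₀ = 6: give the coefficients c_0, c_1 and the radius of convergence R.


Let w = z − z₀, so z = z₀ + w.
Then -8 − z = -8 − (z₀ + w) = (-8 − z₀) − w = -14 − w.
f(z) = 1/(-14 − w)^2 = (1/(-14)^2) · (1 − w/(-14))^{−2}.
By the binomial series (1−u)^{−2} = Σ_{n≥0} C(n+1, 1) u^n for |u|<1, with u = w/(-14):
  c_n = C(n+1, 1) / (-14)^(n+2).
  c_0 = 1/(-14)^2 = 1/196.
  c_1 = 2/(-14)^3 = -1/1372.
The series is valid for |w/d| < 1, i.e. |z − z₀| < |d|.
Radius of convergence: R = |-8 − z₀| = |-14| = 14 (distance from z₀ to the singularity z = -8).

c_0 = 1/196, c_1 = -1/1372; R = 14.


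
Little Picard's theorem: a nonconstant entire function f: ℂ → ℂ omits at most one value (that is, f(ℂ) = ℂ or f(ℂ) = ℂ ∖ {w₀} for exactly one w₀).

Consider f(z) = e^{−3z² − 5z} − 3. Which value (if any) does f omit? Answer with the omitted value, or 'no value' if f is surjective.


Little Picard bounds the complement of f(ℂ) to at most one point.
The exponent g(z) = −3z² − 5z is a nonconstant polynomial, hence surjective onto ℂ. So e^{g(z)} takes every value in {e^w : w ∈ ℂ} = ℂ ∖ {0}. Adding -3 shifts the range to ℂ ∖ {-3}. f omits exactly -3.

Omitted value: -3.


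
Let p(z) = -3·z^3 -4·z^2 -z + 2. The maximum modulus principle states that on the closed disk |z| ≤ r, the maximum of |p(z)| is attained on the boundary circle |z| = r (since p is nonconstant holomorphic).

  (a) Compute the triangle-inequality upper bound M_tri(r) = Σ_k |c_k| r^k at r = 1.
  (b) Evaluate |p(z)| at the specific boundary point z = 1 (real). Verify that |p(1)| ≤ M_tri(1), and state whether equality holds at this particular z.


Coefficients: c_0 = 2, c_1 = -1, c_2 = -4, c_3 = -3. Radius r = 1.
Part (a). Triangle bound: M_tri(r) = Σ_k |c_k| r^k
  = |2|·1^0 + |-1|·1^1 + |-4|·1^2 + |-3|·1^3
  = 2 + 1 + 4 + 3 = 10.
This bounds M(r) := max_{|z|=r} |p(z)| from above; equality holds iff all terms c_k z^k can be made to align in phase at a single z on |z|=r.
Part (b). At z = 1 (real, on the circle |z| = r):
  p(1) = (2)·1^0 + (-1)·1^1 + (-4)·1^2 + (-3)·1^3 = -6.
  |p(1)| = 6.
Check: |p(1)| = 6 ≤ 10 = M_tri(1). ✓ Equality does not hold at z = 1 (the coefficients have mixed signs, so the terms do not all align in phase there).

M_tri(1) = 10; |p(1)| = 6; equality at z=1: no.


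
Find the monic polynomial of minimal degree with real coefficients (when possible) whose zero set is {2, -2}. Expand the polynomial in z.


The polynomial is p(z) = ∏_{α ∈ S} (z − α), where S = {2, -2}.
Expanding the product yields: p(z) = z^2 -4.
The resulting polynomial has degree 2 and real coefficients as required.

p(z) = z^2 -4.


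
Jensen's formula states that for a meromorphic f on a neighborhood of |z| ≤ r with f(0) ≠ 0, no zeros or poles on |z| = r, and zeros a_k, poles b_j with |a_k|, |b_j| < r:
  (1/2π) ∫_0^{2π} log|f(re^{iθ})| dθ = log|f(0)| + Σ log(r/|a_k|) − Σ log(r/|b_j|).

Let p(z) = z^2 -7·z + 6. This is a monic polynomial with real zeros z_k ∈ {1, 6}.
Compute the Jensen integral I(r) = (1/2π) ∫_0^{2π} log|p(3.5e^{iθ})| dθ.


Zeros: 1, 6; r = 3.5.
Inside |z| < r: 1. Outside (|z| ≥ r): 6.
p(0) = 6, so log|p(0)| = log(6) = 1.7918.
Apply Jensen: I(r) = log|p(0)| + Σ_k log(r/|z_k|), summed over zeros inside |z| < r.
  log(r/|z_k|) for z_k = 1: log(3.5/1) = 1.2528
  Outside zeros (6) contribute nothing to the Jensen sum.
Sum over inside zeros: 1.2528.
I(r) = log|p(0)| + (inside sum) = 1.7918 + 1.2528 = 3.0445.
Note: since some zeros are outside |z| ≤ r, the simplified n·log(r) form does NOT apply — only the inside zeros contribute.

I(r) ≈ 3.0445.
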